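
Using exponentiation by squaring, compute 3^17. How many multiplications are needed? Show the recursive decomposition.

Computing 3^17 by squaring (build up from 3^1; each line after the first costs one multiplication):

3^1 = 3
3^2 = (3^1)^2 = 3^2 = 9
3^4 = (3^2)^2 = 9^2 = 81
3^8 = (3^4)^2 = 81^2 = 6561
3^16 = (3^8)^2 = 6561^2 = 43046721
3^17 = 3 * 3^16 = 3 * 43046721 = 129140163

Result: 129140163
Multiplications needed: 5 (5 lines after 3^1)

3^17 = 129140163. Using exponentiation by squaring, this requires 5 multiplications. The key idea: if the exponent is even, square the half-power; if odd, multiply by the base once.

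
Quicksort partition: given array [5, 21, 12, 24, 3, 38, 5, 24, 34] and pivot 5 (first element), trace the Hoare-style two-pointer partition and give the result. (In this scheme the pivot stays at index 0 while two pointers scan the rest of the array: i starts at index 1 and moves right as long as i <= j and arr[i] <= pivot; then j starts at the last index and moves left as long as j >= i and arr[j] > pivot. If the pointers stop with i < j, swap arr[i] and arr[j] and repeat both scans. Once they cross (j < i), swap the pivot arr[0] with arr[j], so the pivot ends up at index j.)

Hoare-style two-pointer partition with pivot = 5:

Initial array: [5, 21, 12, 24, 3, 38, 5, 24, 34]

Pointers start at i = 1, j = 8.
i stops at index 1 (arr[1]=21 > 5), j stops at index 6 (arr[6]=5 <= 5): swap arr[1] and arr[6], array becomes [5, 5, 12, 24, 3, 38, 21, 24, 34]
i stops at index 2 (arr[2]=12 > 5), j stops at index 4 (arr[4]=3 <= 5): swap arr[2] and arr[4], array becomes [5, 5, 3, 24, 12, 38, 21, 24, 34]
i ends at 3, j ends at 2: the pointers have crossed (j < i), so scanning stops.

Swap pivot arr[0] with arr[2] to place pivot at position 2: [3, 5, 5, 24, 12, 38, 21, 24, 34]
Pivot position: 2

After partitioning with pivot 5, the array becomes [3, 5, 5, 24, 12, 38, 21, 24, 34]. The pivot is placed at index 2. All elements to the left of the pivot are <= 5, and all elements to the right are > 5.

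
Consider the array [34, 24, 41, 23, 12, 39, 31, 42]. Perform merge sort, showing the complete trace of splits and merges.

Merge sort trace:

Split: [34, 24, 41, 23, 12, 39, 31, 42] -> [34, 24, 41, 23] and [12, 39, 31, 42]
  Split: [34, 24, 41, 23] -> [34, 24] and [41, 23]
    Split: [34, 24] -> [34] and [24]
    Merge: [34] + [24] -> [24, 34]
    Split: [41, 23] -> [41] and [23]
    Merge: [41] + [23] -> [23, 41]
  Merge: [24, 34] + [23, 41] -> [23, 24, 34, 41]
  Split: [12, 39, 31, 42] -> [12, 39] and [31, 42]
    Split: [12, 39] -> [12] and [39]
    Merge: [12] + [39] -> [12, 39]
    Split: [31, 42] -> [31] and [42]
    Merge: [31] + [42] -> [31, 42]
  Merge: [12, 39] + [31, 42] -> [12, 31, 39, 42]
Merge: [23, 24, 34, 41] + [12, 31, 39, 42] -> [12, 23, 24, 31, 34, 39, 41, 42]

Final sorted array: [12, 23, 24, 31, 34, 39, 41, 42]

The merge sort proceeds by recursively splitting the array and merging sorted halves.
After all merges, the sorted array is [12, 23, 24, 31, 34, 39, 41, 42].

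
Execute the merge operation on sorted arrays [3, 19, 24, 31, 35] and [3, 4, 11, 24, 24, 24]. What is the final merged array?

Merging process:

Compare 3 vs 3: take 3 from left. Merged: [3]
Compare 19 vs 3: take 3 from right. Merged: [3, 3]
Compare 19 vs 4: take 4 from right. Merged: [3, 3, 4]
Compare 19 vs 11: take 11 from right. Merged: [3, 3, 4, 11]
Compare 19 vs 24: take 19 from left. Merged: [3, 3, 4, 11, 19]
Compare 24 vs 24: take 24 from left. Merged: [3, 3, 4, 11, 19, 24]
Compare 31 vs 24: take 24 from right. Merged: [3, 3, 4, 11, 19, 24, 24]
Compare 31 vs 24: take 24 from right. Merged: [3, 3, 4, 11, 19, 24, 24, 24]
Compare 31 vs 24: take 24 from right. Merged: [3, 3, 4, 11, 19, 24, 24, 24, 24]
Append remaining from left: [31, 35]. Merged: [3, 3, 4, 11, 19, 24, 24, 24, 24, 31, 35]

Final merged array: [3, 3, 4, 11, 19, 24, 24, 24, 24, 31, 35]
Total comparisons: 9

The merged array is [3, 3, 4, 11, 19, 24, 24, 24, 24, 31, 35], requiring 9 comparisons. The merge step runs in O(n) time where n is the total number of elements.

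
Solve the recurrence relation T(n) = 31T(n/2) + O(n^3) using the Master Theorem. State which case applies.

Master Theorem for T(n) = 31T(n/2) + O(n^3):

a = 31, b = 2, c = 3
log_b(a) = log_2(31) = 4.9542

Case 1: c = 3 < log_2(31) = 4.9542
T(n) = O(n^(log_2 31))

For T(n) = 31T(n/2) + O(n^3): log_2(31) = 4.9542. This is Case 1 of the Master Theorem (c < log_b(a), work dominated by leaves), giving O(n^(log_2 31)).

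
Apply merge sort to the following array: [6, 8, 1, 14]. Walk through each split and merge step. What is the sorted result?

Merge sort trace:

Split: [6, 8, 1, 14] -> [6, 8] and [1, 14]
  Split: [6, 8] -> [6] and [8]
  Merge: [6] + [8] -> [6, 8]
  Split: [1, 14] -> [1] and [14]
  Merge: [1] + [14] -> [1, 14]
Merge: [6, 8] + [1, 14] -> [1, 6, 8, 14]

Final sorted array: [1, 6, 8, 14]

The merge sort proceeds by recursively splitting the array and merging sorted halves.
After all merges, the sorted array is [1, 6, 8, 14].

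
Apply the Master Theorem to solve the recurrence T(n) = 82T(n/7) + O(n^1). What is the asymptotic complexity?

Master Theorem for T(n) = 82T(n/7) + O(n^1):

a = 82, b = 7, c = 1
log_b(a) = log_7(82) = 2.2646

Case 1: c = 1 < log_7(82) = 2.2646
T(n) = O(n^(log_7 82))

For T(n) = 82T(n/7) + O(n^1): log_7(82) = 2.2646. This is Case 1 of the Master Theorem (c < log_b(a), work dominated by leaves), giving O(n^(log_7 82)).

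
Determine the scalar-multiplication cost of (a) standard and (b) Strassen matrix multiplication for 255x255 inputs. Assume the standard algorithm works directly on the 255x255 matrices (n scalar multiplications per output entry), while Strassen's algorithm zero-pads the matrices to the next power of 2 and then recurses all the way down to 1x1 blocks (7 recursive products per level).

Matrix multiplication for 255x255 matrices:

Strassen's algorithm requires power-of-2 dimensions. Pad 255x255 to 256x256 (next power of 2).

Standard algorithm: 255^3 = 16581375 multiplications
Strassen's algorithm: 7^(log2(256)) = 7^8 = 5764801 multiplications
Savings: 16581375 - 5764801 = 10816574 multiplications

Standard: 16581375 multiplications (255^3). Strassen: 5764801 multiplications (7^8, after padding to 256x256). Strassen reduces 8 recursive multiplications to 7 at each level.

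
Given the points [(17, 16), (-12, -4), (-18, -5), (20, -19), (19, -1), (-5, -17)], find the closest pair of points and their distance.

Computing all pairwise distances among 6 points:

d((17, 16), (-12, -4)) = 35.2278
d((17, 16), (-18, -5)) = 40.8167
d((17, 16), (20, -19)) = 35.1283
d((17, 16), (19, -1)) = 17.1172
d((17, 16), (-5, -17)) = 39.6611
d((-12, -4), (-18, -5)) = 6.0828 <-- minimum
d((-12, -4), (20, -19)) = 35.3412
d((-12, -4), (19, -1)) = 31.1448
d((-12, -4), (-5, -17)) = 14.7648
d((-18, -5), (20, -19)) = 40.4969
d((-18, -5), (19, -1)) = 37.2156
d((-18, -5), (-5, -17)) = 17.6918
d((20, -19), (19, -1)) = 18.0278
d((20, -19), (-5, -17)) = 25.0799
d((19, -1), (-5, -17)) = 28.8444

Closest pair: (-12, -4) and (-18, -5) with distance 6.0828

The closest pair is (-12, -4) and (-18, -5) with Euclidean distance 6.0828. For 6 points, brute-force pairwise comparison is shown above. For large n, the divide-and-conquer algorithm (sort by x, recurse on halves, check the dividing strip) achieves O(n log n).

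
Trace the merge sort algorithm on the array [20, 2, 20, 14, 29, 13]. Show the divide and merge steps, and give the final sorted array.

Merge sort trace:

Split: [20, 2, 20, 14, 29, 13] -> [20, 2, 20] and [14, 29, 13]
  Split: [20, 2, 20] -> [20] and [2, 20]
    Split: [2, 20] -> [2] and [20]
    Merge: [2] + [20] -> [2, 20]
  Merge: [20] + [2, 20] -> [2, 20, 20]
  Split: [14, 29, 13] -> [14] and [29, 13]
    Split: [29, 13] -> [29] and [13]
    Merge: [29] + [13] -> [13, 29]
  Merge: [14] + [13, 29] -> [13, 14, 29]
Merge: [2, 20, 20] + [13, 14, 29] -> [2, 13, 14, 20, 20, 29]

Final sorted array: [2, 13, 14, 20, 20, 29]

The merge sort proceeds by recursively splitting the array and merging sorted halves.
After all merges, the sorted array is [2, 13, 14, 20, 20, 29].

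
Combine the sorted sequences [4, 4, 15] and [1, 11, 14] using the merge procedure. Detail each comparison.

Merging process:

Compare 4 vs 1: take 1 from right. Merged: [1]
Compare 4 vs 11: take 4 from left. Merged: [1, 4]
Compare 4 vs 11: take 4 from left. Merged: [1, 4, 4]
Compare 15 vs 11: take 11 from right. Merged: [1, 4, 4, 11]
Compare 15 vs 14: take 14 from right. Merged: [1, 4, 4, 11, 14]
Append remaining from left: [15]. Merged: [1, 4, 4, 11, 14, 15]

Final merged array: [1, 4, 4, 11, 14, 15]
Total comparisons: 5

The merged array is [1, 4, 4, 11, 14, 15], requiring 5 comparisons. The merge step runs in O(n) time where n is the total number of elements.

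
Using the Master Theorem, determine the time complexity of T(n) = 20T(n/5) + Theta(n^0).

Master Theorem for T(n) = 20T(n/5) + O(n^0):

a = 20, b = 5, c = 0
log_b(a) = log_5(20) = 1.8614

Case 1: c = 0 < log_5(20) = 1.8614
T(n) = O(n^(log_5 20))

For T(n) = 20T(n/5) + O(n^0): log_5(20) = 1.8614. This is Case 1 of the Master Theorem (c < log_b(a), work dominated by leaves), giving O(n^(log_5 20)).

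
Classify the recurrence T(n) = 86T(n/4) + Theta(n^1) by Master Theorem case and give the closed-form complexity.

Master Theorem for T(n) = 86T(n/4) + O(n^1):

a = 86, b = 4, c = 1
log_b(a) = log_4(86) = 3.2131

Case 1: c = 1 < log_4(86) = 3.2131
T(n) = O(n^(log_4 86))

For T(n) = 86T(n/4) + O(n^1): log_4(86) = 3.2131. This is Case 1 of the Master Theorem (c < log_b(a), work dominated by leaves), giving O(n^(log_4 86)).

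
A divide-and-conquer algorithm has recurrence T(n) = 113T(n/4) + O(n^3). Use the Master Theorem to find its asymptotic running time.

Master Theorem for T(n) = 113T(n/4) + O(n^3):

a = 113, b = 4, c = 3
log_b(a) = log_4(113) = 3.4101

Case 1: c = 3 < log_4(113) = 3.4101
T(n) = O(n^(log_4 113))

For T(n) = 113T(n/4) + O(n^3): log_4(113) = 3.4101. This is Case 1 of the Master Theorem (c < log_b(a), work dominated by leaves), giving O(n^(log_4 113)).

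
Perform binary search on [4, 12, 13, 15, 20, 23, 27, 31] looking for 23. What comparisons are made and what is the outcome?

Binary search for 23 in [4, 12, 13, 15, 20, 23, 27, 31]:

lo=0, hi=7, mid=3, arr[mid]=15 -> 15 < 23, search right half
lo=4, hi=7, mid=5, arr[mid]=23 -> Found target at index 5!

Binary search finds 23 at index 5 after 2 comparisons. The search repeatedly halves the search space by comparing with the middle element.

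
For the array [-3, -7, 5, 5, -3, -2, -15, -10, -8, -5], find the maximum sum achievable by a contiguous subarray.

Using Kadane's algorithm on [-3, -7, 5, 5, -3, -2, -15, -10, -8, -5]:

Scanning through the array:
Position 1 (value -7): max_ending_here = -7, max_so_far = -3
Position 2 (value 5): max_ending_here = 5, max_so_far = 5
Position 3 (value 5): max_ending_here = 10, max_so_far = 10
Position 4 (value -3): max_ending_here = 7, max_so_far = 10
Position 5 (value -2): max_ending_here = 5, max_so_far = 10
Position 6 (value -15): max_ending_here = -10, max_so_far = 10
Position 7 (value -10): max_ending_here = -10, max_so_far = 10
Position 8 (value -8): max_ending_here = -8, max_so_far = 10
Position 9 (value -5): max_ending_here = -5, max_so_far = 10

Maximum subarray: [5, 5]
Maximum sum: 10

The maximum subarray is [5, 5] with sum 10. This subarray runs from index 2 to index 3.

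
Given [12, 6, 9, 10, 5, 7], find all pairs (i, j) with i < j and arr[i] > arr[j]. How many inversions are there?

Finding inversions in [12, 6, 9, 10, 5, 7]:

(0, 1): arr[0]=12 > arr[1]=6
(0, 2): arr[0]=12 > arr[2]=9
(0, 3): arr[0]=12 > arr[3]=10
(0, 4): arr[0]=12 > arr[4]=5
(0, 5): arr[0]=12 > arr[5]=7
(1, 4): arr[1]=6 > arr[4]=5
(2, 4): arr[2]=9 > arr[4]=5
(2, 5): arr[2]=9 > arr[5]=7
(3, 4): arr[3]=10 > arr[4]=5
(3, 5): arr[3]=10 > arr[5]=7

Total inversions: 10

The array has 10 inversion(s): (0,1), (0,2), (0,3), (0,4), (0,5), (1,4), (2,4), (2,5), (3,4), (3,5). Each pair (i,j) satisfies i < j and arr[i] > arr[j].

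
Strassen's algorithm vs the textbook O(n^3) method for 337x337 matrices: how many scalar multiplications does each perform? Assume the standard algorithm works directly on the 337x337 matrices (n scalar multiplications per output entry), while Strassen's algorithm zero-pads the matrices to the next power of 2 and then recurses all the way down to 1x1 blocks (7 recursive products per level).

Matrix multiplication for 337x337 matrices:

Strassen's algorithm requires power-of-2 dimensions. Pad 337x337 to 512x512 (next power of 2).

Standard algorithm: 337^3 = 38272753 multiplications
Strassen's algorithm: 7^(log2(512)) = 7^9 = 40353607 multiplications
Difference: 38272753 - 40353607 = -2080854 (Strassen uses MORE here due to padding overhead — for small or just-over-power-of-2 n, padding can outweigh the per-level savings)

Standard: 38272753 multiplications (337^3). Strassen: 40353607 multiplications (7^9, after padding to 512x512). Strassen reduces 8 recursive multiplications to 7 at each level.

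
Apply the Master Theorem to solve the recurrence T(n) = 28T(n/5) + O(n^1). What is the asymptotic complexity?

Master Theorem for T(n) = 28T(n/5) + O(n^1):

a = 28, b = 5, c = 1
log_b(a) = log_5(28) = 2.0704

Case 1: c = 1 < log_5(28) = 2.0704
T(n) = O(n^(log_5 28))

For T(n) = 28T(n/5) + O(n^1): log_5(28) = 2.0704. This is Case 1 of the Master Theorem (c < log_b(a), work dominated by leaves), giving O(n^(log_5 28)).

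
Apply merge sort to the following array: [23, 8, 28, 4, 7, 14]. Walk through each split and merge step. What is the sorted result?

Merge sort trace:

Split: [23, 8, 28, 4, 7, 14] -> [23, 8, 28] and [4, 7, 14]
  Split: [23, 8, 28] -> [23] and [8, 28]
    Split: [8, 28] -> [8] and [28]
    Merge: [8] + [28] -> [8, 28]
  Merge: [23] + [8, 28] -> [8, 23, 28]
  Split: [4, 7, 14] -> [4] and [7, 14]
    Split: [7, 14] -> [7] and [14]
    Merge: [7] + [14] -> [7, 14]
  Merge: [4] + [7, 14] -> [4, 7, 14]
Merge: [8, 23, 28] + [4, 7, 14] -> [4, 7, 8, 14, 23, 28]

Final sorted array: [4, 7, 8, 14, 23, 28]

The merge sort proceeds by recursively splitting the array and merging sorted halves.
After all merges, the sorted array is [4, 7, 8, 14, 23, 28].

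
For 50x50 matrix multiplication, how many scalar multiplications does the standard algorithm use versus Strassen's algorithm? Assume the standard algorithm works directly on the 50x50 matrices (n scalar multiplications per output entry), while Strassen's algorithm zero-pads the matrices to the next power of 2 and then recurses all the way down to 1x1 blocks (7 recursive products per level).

Matrix multiplication for 50x50 matrices:

Strassen's algorithm requires power-of-2 dimensions. Pad 50x50 to 64x64 (next power of 2).

Standard algorithm: 50^3 = 125000 multiplications
Strassen's algorithm: 7^(log2(64)) = 7^6 = 117649 multiplications
Savings: 125000 - 117649 = 7351 multiplications

Standard: 125000 multiplications (50^3). Strassen: 117649 multiplications (7^6, after padding to 64x64). Strassen reduces 8 recursive multiplications to 7 at each level.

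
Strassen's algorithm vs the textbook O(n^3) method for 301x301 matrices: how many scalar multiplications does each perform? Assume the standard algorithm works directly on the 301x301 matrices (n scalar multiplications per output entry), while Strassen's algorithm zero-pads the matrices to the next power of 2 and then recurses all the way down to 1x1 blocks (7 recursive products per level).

Matrix multiplication for 301x301 matrices:

Strassen's algorithm requires power-of-2 dimensions. Pad 301x301 to 512x512 (next power of 2).

Standard algorithm: 301^3 = 27270901 multiplications
Strassen's algorithm: 7^(log2(512)) = 7^9 = 40353607 multiplications
Difference: 27270901 - 40353607 = -13082706 (Strassen uses MORE here due to padding overhead — for small or just-over-power-of-2 n, padding can outweigh the per-level savings)

Standard: 27270901 multiplications (301^3). Strassen: 40353607 multiplications (7^9, after padding to 512x512). Strassen reduces 8 recursive multiplications to 7 at each level.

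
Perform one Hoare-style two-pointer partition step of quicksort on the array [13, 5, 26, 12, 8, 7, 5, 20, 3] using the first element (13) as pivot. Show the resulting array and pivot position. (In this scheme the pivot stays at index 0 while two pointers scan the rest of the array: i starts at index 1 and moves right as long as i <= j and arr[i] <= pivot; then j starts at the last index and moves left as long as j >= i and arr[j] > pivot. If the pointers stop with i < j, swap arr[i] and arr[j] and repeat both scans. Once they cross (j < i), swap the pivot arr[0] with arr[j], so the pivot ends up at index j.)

Hoare-style two-pointer partition with pivot = 13:

Initial array: [13, 5, 26, 12, 8, 7, 5, 20, 3]

Pointers start at i = 1, j = 8.
i stops at index 2 (arr[2]=26 > 13), j stops at index 8 (arr[8]=3 <= 13): swap arr[2] and arr[8], array becomes [13, 5, 3, 12, 8, 7, 5, 20, 26]
i ends at 7, j ends at 6: the pointers have crossed (j < i), so scanning stops.

Swap pivot arr[0] with arr[6] to place pivot at position 6: [5, 5, 3, 12, 8, 7, 13, 20, 26]
Pivot position: 6

After partitioning with pivot 13, the array becomes [5, 5, 3, 12, 8, 7, 13, 20, 26]. The pivot is placed at index 6. All elements to the left of the pivot are <= 13, and all elements to the right are > 13.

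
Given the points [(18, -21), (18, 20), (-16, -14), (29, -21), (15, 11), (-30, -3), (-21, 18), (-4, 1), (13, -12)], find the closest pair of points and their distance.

Computing all pairwise distances among 9 points:

d((18, -21), (18, 20)) = 41.0
d((18, -21), (-16, -14)) = 34.7131
d((18, -21), (29, -21)) = 11.0
d((18, -21), (15, 11)) = 32.1403
d((18, -21), (-30, -3)) = 51.264
d((18, -21), (-21, 18)) = 55.1543
d((18, -21), (-4, 1)) = 31.1127
d((18, -21), (13, -12)) = 10.2956
d((18, 20), (-16, -14)) = 48.0833
d((18, 20), (29, -21)) = 42.45
d((18, 20), (15, 11)) = 9.4868 <-- minimum
d((18, 20), (-30, -3)) = 53.2259
d((18, 20), (-21, 18)) = 39.0512
d((18, 20), (-4, 1)) = 29.0689
d((18, 20), (13, -12)) = 32.3883
d((-16, -14), (29, -21)) = 45.5412
d((-16, -14), (15, 11)) = 39.8246
d((-16, -14), (-30, -3)) = 17.8045
d((-16, -14), (-21, 18)) = 32.3883
d((-16, -14), (-4, 1)) = 19.2094
d((-16, -14), (13, -12)) = 29.0689
d((29, -21), (15, 11)) = 34.9285
d((29, -21), (-30, -3)) = 61.6847
d((29, -21), (-21, 18)) = 63.4114
d((29, -21), (-4, 1)) = 39.6611
d((29, -21), (13, -12)) = 18.3576
d((15, 11), (-30, -3)) = 47.1275
d((15, 11), (-21, 18)) = 36.6742
d((15, 11), (-4, 1)) = 21.4709
d((15, 11), (13, -12)) = 23.0868
d((-30, -3), (-21, 18)) = 22.8473
d((-30, -3), (-4, 1)) = 26.3059
d((-30, -3), (13, -12)) = 43.9318
d((-21, 18), (-4, 1)) = 24.0416
d((-21, 18), (13, -12)) = 45.3431
d((-4, 1), (13, -12)) = 21.4009

Closest pair: (18, 20) and (15, 11) with distance 9.4868

The closest pair is (18, 20) and (15, 11) with Euclidean distance 9.4868. For 9 points, brute-force pairwise comparison is shown above. For large n, the divide-and-conquer algorithm (sort by x, recurse on halves, check the dividing strip) achieves O(n log n).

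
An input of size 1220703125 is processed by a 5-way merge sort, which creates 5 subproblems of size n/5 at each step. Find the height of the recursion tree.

For divide and conquer with division factor 5:

Problem sizes at each level:
Level 0: 1220703125
Level 1: 244140625
Level 2: 48828125
Level 3: 9765625
Level 4: 1953125
Level 5: 390625
Level 6: 78125
Level 7: 15625
Level 8: 3125
Level 9: 625
Level 10: 125
Level 11: 25
Level 12: 5
Level 13: 1

The root is level 0 and the size-1 base case is level 13 (the tree spans levels 0 through 13, i.e. 14 levels counting the root), so the depth is the number of divisions: log_5(1220703125) = 13

The recursion tree depth is log_5(1220703125) = 13. At each level, the problem size is divided by 5, so it takes 13 divisions to reduce to a base case of size 1. The algorithm makes 5 recursive calls at each level.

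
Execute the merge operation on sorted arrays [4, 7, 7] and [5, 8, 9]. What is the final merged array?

Merging process:

Compare 4 vs 5: take 4 from left. Merged: [4]
Compare 7 vs 5: take 5 from right. Merged: [4, 5]
Compare 7 vs 8: take 7 from left. Merged: [4, 5, 7]
Compare 7 vs 8: take 7 from left. Merged: [4, 5, 7, 7]
Append remaining from right: [8, 9]. Merged: [4, 5, 7, 7, 8, 9]

Final merged array: [4, 5, 7, 7, 8, 9]
Total comparisons: 4

The merged array is [4, 5, 7, 7, 8, 9], requiring 4 comparisons. The merge step runs in O(n) time where n is the total number of elements.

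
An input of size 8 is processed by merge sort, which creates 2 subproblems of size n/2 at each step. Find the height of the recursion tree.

For divide and conquer with division factor 2:

Problem sizes at each level:
Level 0: 8
Level 1: 4
Level 2: 2
Level 3: 1

The root is level 0 and the size-1 base case is level 3 (the tree spans levels 0 through 3, i.e. 4 levels counting the root), so the depth is the number of divisions: log_2(8) = 3

The recursion tree depth is log_2(8) = 3. At each level, the problem size is divided by 2, so it takes 3 divisions to reduce to a base case of size 1. The algorithm makes 2 recursive calls at each level.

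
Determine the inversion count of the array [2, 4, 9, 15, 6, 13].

Finding inversions in [2, 4, 9, 15, 6, 13]:

(2, 4): arr[2]=9 > arr[4]=6
(3, 4): arr[3]=15 > arr[4]=6
(3, 5): arr[3]=15 > arr[5]=13

Total inversions: 3

The array has 3 inversion(s): (2,4), (3,4), (3,5). Each pair (i,j) satisfies i < j and arr[i] > arr[j].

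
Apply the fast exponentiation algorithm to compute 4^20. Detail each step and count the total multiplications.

Computing 4^20 by squaring (build up from 4^1; each line after the first costs one multiplication):

4^1 = 4
4^2 = (4^1)^2 = 4^2 = 16
4^4 = (4^2)^2 = 16^2 = 256
4^5 = 4 * 4^4 = 4 * 256 = 1024
4^10 = (4^5)^2 = 1024^2 = 1048576
4^20 = (4^10)^2 = 1048576^2 = 1099511627776

Result: 1099511627776
Multiplications needed: 5 (5 lines after 4^1)

4^20 = 1099511627776. Using exponentiation by squaring, this requires 5 multiplications. The key idea: if the exponent is even, square the half-power; if odd, multiply by the base once.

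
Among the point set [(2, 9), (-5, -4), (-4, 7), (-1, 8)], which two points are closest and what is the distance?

Computing all pairwise distances among 4 points:

d((2, 9), (-5, -4)) = 14.7648
d((2, 9), (-4, 7)) = 6.3246
d((2, 9), (-1, 8)) = 3.1623 <-- minimum
d((-5, -4), (-4, 7)) = 11.0454
d((-5, -4), (-1, 8)) = 12.6491
d((-4, 7), (-1, 8)) = 3.1623 <-- minimum

Minimum distance: 3.1623 (tie among 2 pairs: (2, 9) and (-1, 8); (-4, 7) and (-1, 8))

The minimum Euclidean distance is 3.1623. There is a tie: 2 pairs achieve this minimum — (2, 9) and (-1, 8); (-4, 7) and (-1, 8). Any of these is a valid closest pair. For 4 points, brute-force pairwise comparison is shown above. For large n, the divide-and-conquer algorithm (sort by x, recurse on halves, check the dividing strip) achieves O(n log n).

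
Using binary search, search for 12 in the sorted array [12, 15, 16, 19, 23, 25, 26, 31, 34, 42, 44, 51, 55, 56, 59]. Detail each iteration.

Binary search for 12 in [12, 15, 16, 19, 23, 25, 26, 31, 34, 42, 44, 51, 55, 56, 59]:

lo=0, hi=14, mid=7, arr[mid]=31 -> 31 > 12, search left half
lo=0, hi=6, mid=3, arr[mid]=19 -> 19 > 12, search left half
lo=0, hi=2, mid=1, arr[mid]=15 -> 15 > 12, search left half
lo=0, hi=0, mid=0, arr[mid]=12 -> Found target at index 0!

Binary search finds 12 at index 0 after 4 comparisons. The search repeatedly halves the search space by comparing with the middle element.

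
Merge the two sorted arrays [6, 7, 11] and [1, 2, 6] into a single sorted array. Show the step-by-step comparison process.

Merging process:

Compare 6 vs 1: take 1 from right. Merged: [1]
Compare 6 vs 2: take 2 from right. Merged: [1, 2]
Compare 6 vs 6: take 6 from left. Merged: [1, 2, 6]
Compare 7 vs 6: take 6 from right. Merged: [1, 2, 6, 6]
Append remaining from left: [7, 11]. Merged: [1, 2, 6, 6, 7, 11]

Final merged array: [1, 2, 6, 6, 7, 11]
Total comparisons: 4

The merged array is [1, 2, 6, 6, 7, 11], requiring 4 comparisons. The merge step runs in O(n) time where n is the total number of elements.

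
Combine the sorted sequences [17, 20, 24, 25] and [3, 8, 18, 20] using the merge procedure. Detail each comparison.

Merging process:

Compare 17 vs 3: take 3 from right. Merged: [3]
Compare 17 vs 8: take 8 from right. Merged: [3, 8]
Compare 17 vs 18: take 17 from left. Merged: [3, 8, 17]
Compare 20 vs 18: take 18 from right. Merged: [3, 8, 17, 18]
Compare 20 vs 20: take 20 from left. Merged: [3, 8, 17, 18, 20]
Compare 24 vs 20: take 20 from right. Merged: [3, 8, 17, 18, 20, 20]
Append remaining from left: [24, 25]. Merged: [3, 8, 17, 18, 20, 20, 24, 25]

Final merged array: [3, 8, 17, 18, 20, 20, 24, 25]
Total comparisons: 6

The merged array is [3, 8, 17, 18, 20, 20, 24, 25], requiring 6 comparisons. The merge step runs in O(n) time where n is the total number of elements.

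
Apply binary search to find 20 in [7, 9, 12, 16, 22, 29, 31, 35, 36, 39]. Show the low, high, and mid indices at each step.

Binary search for 20 in [7, 9, 12, 16, 22, 29, 31, 35, 36, 39]:

lo=0, hi=9, mid=4, arr[mid]=22 -> 22 > 20, search left half
lo=0, hi=3, mid=1, arr[mid]=9 -> 9 < 20, search right half
lo=2, hi=3, mid=2, arr[mid]=12 -> 12 < 20, search right half
lo=3, hi=3, mid=3, arr[mid]=16 -> 16 < 20, search right half
lo=4 > hi=3, target 20 not found

Binary search determines that 20 is not in the array after 4 comparisons. The search space was exhausted without finding the target.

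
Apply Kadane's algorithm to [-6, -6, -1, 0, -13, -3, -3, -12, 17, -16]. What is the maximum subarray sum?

Using Kadane's algorithm on [-6, -6, -1, 0, -13, -3, -3, -12, 17, -16]:

Scanning through the array:
Position 1 (value -6): max_ending_here = -6, max_so_far = -6
Position 2 (value -1): max_ending_here = -1, max_so_far = -1
Position 3 (value 0): max_ending_here = 0, max_so_far = 0
Position 4 (value -13): max_ending_here = -13, max_so_far = 0
Position 5 (value -3): max_ending_here = -3, max_so_far = 0
Position 6 (value -3): max_ending_here = -3, max_so_far = 0
Position 7 (value -12): max_ending_here = -12, max_so_far = 0
Position 8 (value 17): max_ending_here = 17, max_so_far = 17
Position 9 (value -16): max_ending_here = 1, max_so_far = 17

Maximum subarray: [17]
Maximum sum: 17

The maximum subarray is [17] with sum 17. This subarray runs from index 8 to index 8.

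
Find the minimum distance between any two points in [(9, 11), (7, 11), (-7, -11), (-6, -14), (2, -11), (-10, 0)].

Computing all pairwise distances among 6 points:

d((9, 11), (7, 11)) = 2.0 <-- minimum
d((9, 11), (-7, -11)) = 27.2029
d((9, 11), (-6, -14)) = 29.1548
d((9, 11), (2, -11)) = 23.0868
d((9, 11), (-10, 0)) = 21.9545
d((7, 11), (-7, -11)) = 26.0768
d((7, 11), (-6, -14)) = 28.178
d((7, 11), (2, -11)) = 22.561
d((7, 11), (-10, 0)) = 20.2485
d((-7, -11), (-6, -14)) = 3.1623
d((-7, -11), (2, -11)) = 9.0
d((-7, -11), (-10, 0)) = 11.4018
d((-6, -14), (2, -11)) = 8.544
d((-6, -14), (-10, 0)) = 14.5602
d((2, -11), (-10, 0)) = 16.2788

Closest pair: (9, 11) and (7, 11) with distance 2.0

The closest pair is (9, 11) and (7, 11) with Euclidean distance 2.0. For 6 points, brute-force pairwise comparison is shown above. For large n, the divide-and-conquer algorithm (sort by x, recurse on halves, check the dividing strip) achieves O(n log n).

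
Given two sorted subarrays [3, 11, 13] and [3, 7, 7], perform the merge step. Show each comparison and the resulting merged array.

Merging process:

Compare 3 vs 3: take 3 from left. Merged: [3]
Compare 11 vs 3: take 3 from right. Merged: [3, 3]
Compare 11 vs 7: take 7 from right. Merged: [3, 3, 7]
Compare 11 vs 7: take 7 from right. Merged: [3, 3, 7, 7]
Append remaining from left: [11, 13]. Merged: [3, 3, 7, 7, 11, 13]

Final merged array: [3, 3, 7, 7, 11, 13]
Total comparisons: 4

The merged array is [3, 3, 7, 7, 11, 13], requiring 4 comparisons. The merge step runs in O(n) time where n is the total number of elements.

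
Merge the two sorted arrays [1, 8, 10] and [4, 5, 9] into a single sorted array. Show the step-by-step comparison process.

Merging process:

Compare 1 vs 4: take 1 from left. Merged: [1]
Compare 8 vs 4: take 4 from right. Merged: [1, 4]
Compare 8 vs 5: take 5 from right. Merged: [1, 4, 5]
Compare 8 vs 9: take 8 from left. Merged: [1, 4, 5, 8]
Compare 10 vs 9: take 9 from right. Merged: [1, 4, 5, 8, 9]
Append remaining from left: [10]. Merged: [1, 4, 5, 8, 9, 10]

Final merged array: [1, 4, 5, 8, 9, 10]
Total comparisons: 5

The merged array is [1, 4, 5, 8, 9, 10], requiring 5 comparisons. The merge step runs in O(n) time where n is the total number of elements.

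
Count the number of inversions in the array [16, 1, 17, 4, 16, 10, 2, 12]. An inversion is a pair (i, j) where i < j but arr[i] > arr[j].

Finding inversions in [16, 1, 17, 4, 16, 10, 2, 12]:

(0, 1): arr[0]=16 > arr[1]=1
(0, 3): arr[0]=16 > arr[3]=4
(0, 5): arr[0]=16 > arr[5]=10
(0, 6): arr[0]=16 > arr[6]=2
(0, 7): arr[0]=16 > arr[7]=12
(2, 3): arr[2]=17 > arr[3]=4
(2, 4): arr[2]=17 > arr[4]=16
(2, 5): arr[2]=17 > arr[5]=10
(2, 6): arr[2]=17 > arr[6]=2
(2, 7): arr[2]=17 > arr[7]=12
(3, 6): arr[3]=4 > arr[6]=2
(4, 5): arr[4]=16 > arr[5]=10
(4, 6): arr[4]=16 > arr[6]=2
(4, 7): arr[4]=16 > arr[7]=12
(5, 6): arr[5]=10 > arr[6]=2

Total inversions: 15

The array has 15 inversion(s): (0,1), (0,3), (0,5), (0,6), (0,7), (2,3), (2,4), (2,5), (2,6), (2,7), (3,6), (4,5), (4,6), (4,7), (5,6). Each pair (i,j) satisfies i < j and arr[i] > arr[j].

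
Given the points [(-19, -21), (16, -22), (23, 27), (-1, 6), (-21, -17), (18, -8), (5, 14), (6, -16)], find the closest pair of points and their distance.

Computing all pairwise distances among 8 points:

d((-19, -21), (16, -22)) = 35.0143
d((-19, -21), (23, 27)) = 63.7809
d((-19, -21), (-1, 6)) = 32.45
d((-19, -21), (-21, -17)) = 4.4721 <-- minimum
d((-19, -21), (18, -8)) = 39.2173
d((-19, -21), (5, 14)) = 42.4382
d((-19, -21), (6, -16)) = 25.4951
d((16, -22), (23, 27)) = 49.4975
d((16, -22), (-1, 6)) = 32.7567
d((16, -22), (-21, -17)) = 37.3363
d((16, -22), (18, -8)) = 14.1421
d((16, -22), (5, 14)) = 37.6431
d((16, -22), (6, -16)) = 11.6619
d((23, 27), (-1, 6)) = 31.8904
d((23, 27), (-21, -17)) = 62.2254
d((23, 27), (18, -8)) = 35.3553
d((23, 27), (5, 14)) = 22.2036
d((23, 27), (6, -16)) = 46.2385
d((-1, 6), (-21, -17)) = 30.4795
d((-1, 6), (18, -8)) = 23.6008
d((-1, 6), (5, 14)) = 10.0
d((-1, 6), (6, -16)) = 23.0868
d((-21, -17), (18, -8)) = 40.025
d((-21, -17), (5, 14)) = 40.4599
d((-21, -17), (6, -16)) = 27.0185
d((18, -8), (5, 14)) = 25.5539
d((18, -8), (6, -16)) = 14.4222
d((5, 14), (6, -16)) = 30.0167

Closest pair: (-19, -21) and (-21, -17) with distance 4.4721

The closest pair is (-19, -21) and (-21, -17) with Euclidean distance 4.4721. For 8 points, brute-force pairwise comparison is shown above. For large n, the divide-and-conquer algorithm (sort by x, recurse on halves, check the dividing strip) achieves O(n log n).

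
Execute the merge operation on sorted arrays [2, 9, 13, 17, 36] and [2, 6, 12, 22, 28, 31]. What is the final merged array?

Merging process:

Compare 2 vs 2: take 2 from left. Merged: [2]
Compare 9 vs 2: take 2 from right. Merged: [2, 2]
Compare 9 vs 6: take 6 from right. Merged: [2, 2, 6]
Compare 9 vs 12: take 9 from left. Merged: [2, 2, 6, 9]
Compare 13 vs 12: take 12 from right. Merged: [2, 2, 6, 9, 12]
Compare 13 vs 22: take 13 from left. Merged: [2, 2, 6, 9, 12, 13]
Compare 17 vs 22: take 17 from left. Merged: [2, 2, 6, 9, 12, 13, 17]
Compare 36 vs 22: take 22 from right. Merged: [2, 2, 6, 9, 12, 13, 17, 22]
Compare 36 vs 28: take 28 from right. Merged: [2, 2, 6, 9, 12, 13, 17, 22, 28]
Compare 36 vs 31: take 31 from right. Merged: [2, 2, 6, 9, 12, 13, 17, 22, 28, 31]
Append remaining from left: [36]. Merged: [2, 2, 6, 9, 12, 13, 17, 22, 28, 31, 36]

Final merged array: [2, 2, 6, 9, 12, 13, 17, 22, 28, 31, 36]
Total comparisons: 10

The merged array is [2, 2, 6, 9, 12, 13, 17, 22, 28, 31, 36], requiring 10 comparisons. The merge step runs in O(n) time where n is the total number of elements.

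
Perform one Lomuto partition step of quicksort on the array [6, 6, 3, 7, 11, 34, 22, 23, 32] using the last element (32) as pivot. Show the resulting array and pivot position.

Lomuto partition with pivot = 32:

Initial array: [6, 6, 3, 7, 11, 34, 22, 23, 32]

arr[0]=6 <= 32: swap with position 0, array becomes [6, 6, 3, 7, 11, 34, 22, 23, 32]
arr[1]=6 <= 32: swap with position 1, array becomes [6, 6, 3, 7, 11, 34, 22, 23, 32]
arr[2]=3 <= 32: swap with position 2, array becomes [6, 6, 3, 7, 11, 34, 22, 23, 32]
arr[3]=7 <= 32: swap with position 3, array becomes [6, 6, 3, 7, 11, 34, 22, 23, 32]
arr[4]=11 <= 32: swap with position 4, array becomes [6, 6, 3, 7, 11, 34, 22, 23, 32]
arr[5]=34 > 32: no swap
arr[6]=22 <= 32: swap with position 5, array becomes [6, 6, 3, 7, 11, 22, 34, 23, 32]
arr[7]=23 <= 32: swap with position 6, array becomes [6, 6, 3, 7, 11, 22, 23, 34, 32]

Place pivot at position 7: [6, 6, 3, 7, 11, 22, 23, 32, 34]
Pivot position: 7

After partitioning with pivot 32, the array becomes [6, 6, 3, 7, 11, 22, 23, 32, 34]. The pivot is placed at index 7. All elements to the left of the pivot are <= 32, and all elements to the right are > 32.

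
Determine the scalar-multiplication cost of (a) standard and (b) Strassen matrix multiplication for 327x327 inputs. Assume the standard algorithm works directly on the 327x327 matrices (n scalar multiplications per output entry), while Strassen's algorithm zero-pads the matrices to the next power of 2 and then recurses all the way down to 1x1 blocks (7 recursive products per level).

Matrix multiplication for 327x327 matrices:

Strassen's algorithm requires power-of-2 dimensions. Pad 327x327 to 512x512 (next power of 2).

Standard algorithm: 327^3 = 34965783 multiplications
Strassen's algorithm: 7^(log2(512)) = 7^9 = 40353607 multiplications
Difference: 34965783 - 40353607 = -5387824 (Strassen uses MORE here due to padding overhead — for small or just-over-power-of-2 n, padding can outweigh the per-level savings)

Standard: 34965783 multiplications (327^3). Strassen: 40353607 multiplications (7^9, after padding to 512x512). Strassen reduces 8 recursive multiplications to 7 at each level.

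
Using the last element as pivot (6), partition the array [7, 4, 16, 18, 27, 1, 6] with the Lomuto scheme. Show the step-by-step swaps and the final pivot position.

Lomuto partition with pivot = 6:

Initial array: [7, 4, 16, 18, 27, 1, 6]

arr[0]=7 > 6: no swap
arr[1]=4 <= 6: swap with position 0, array becomes [4, 7, 16, 18, 27, 1, 6]
arr[2]=16 > 6: no swap
arr[3]=18 > 6: no swap
arr[4]=27 > 6: no swap
arr[5]=1 <= 6: swap with position 1, array becomes [4, 1, 16, 18, 27, 7, 6]

Place pivot at position 2: [4, 1, 6, 18, 27, 7, 16]
Pivot position: 2

After partitioning with pivot 6, the array becomes [4, 1, 6, 18, 27, 7, 16]. The pivot is placed at index 2. All elements to the left of the pivot are <= 6, and all elements to the right are > 6.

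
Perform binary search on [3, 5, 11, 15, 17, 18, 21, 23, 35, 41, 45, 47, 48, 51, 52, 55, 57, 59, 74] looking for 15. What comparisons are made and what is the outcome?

Binary search for 15 in [3, 5, 11, 15, 17, 18, 21, 23, 35, 41, 45, 47, 48, 51, 52, 55, 57, 59, 74]:

lo=0, hi=18, mid=9, arr[mid]=41 -> 41 > 15, search left half
lo=0, hi=8, mid=4, arr[mid]=17 -> 17 > 15, search left half
lo=0, hi=3, mid=1, arr[mid]=5 -> 5 < 15, search right half
lo=2, hi=3, mid=2, arr[mid]=11 -> 11 < 15, search right half
lo=3, hi=3, mid=3, arr[mid]=15 -> Found target at index 3!

Binary search finds 15 at index 3 after 5 comparisons. The search repeatedly halves the search space by comparing with the middle element.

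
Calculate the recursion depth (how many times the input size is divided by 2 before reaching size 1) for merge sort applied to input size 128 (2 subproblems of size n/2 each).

For divide and conquer with division factor 2:

Problem sizes at each level:
Level 0: 128
Level 1: 64
Level 2: 32
Level 3: 16
Level 4: 8
Level 5: 4
Level 6: 2
Level 7: 1

The root is level 0 and the size-1 base case is level 7 (the tree spans levels 0 through 7, i.e. 8 levels counting the root), so the depth is the number of divisions: log_2(128) = 7

The recursion tree depth is log_2(128) = 7. At each level, the problem size is divided by 2, so it takes 7 divisions to reduce to a base case of size 1. The algorithm makes 2 recursive calls at each level.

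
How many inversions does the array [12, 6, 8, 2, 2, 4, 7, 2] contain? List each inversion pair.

Finding inversions in [12, 6, 8, 2, 2, 4, 7, 2]:

(0, 1): arr[0]=12 > arr[1]=6
(0, 2): arr[0]=12 > arr[2]=8
(0, 3): arr[0]=12 > arr[3]=2
(0, 4): arr[0]=12 > arr[4]=2
(0, 5): arr[0]=12 > arr[5]=4
(0, 6): arr[0]=12 > arr[6]=7
(0, 7): arr[0]=12 > arr[7]=2
(1, 3): arr[1]=6 > arr[3]=2
(1, 4): arr[1]=6 > arr[4]=2
(1, 5): arr[1]=6 > arr[5]=4
(1, 7): arr[1]=6 > arr[7]=2
(2, 3): arr[2]=8 > arr[3]=2
(2, 4): arr[2]=8 > arr[4]=2
(2, 5): arr[2]=8 > arr[5]=4
(2, 6): arr[2]=8 > arr[6]=7
(2, 7): arr[2]=8 > arr[7]=2
(5, 7): arr[5]=4 > arr[7]=2
(6, 7): arr[6]=7 > arr[7]=2

Total inversions: 18

The array has 18 inversion(s): (0,1), (0,2), (0,3), (0,4), (0,5), (0,6), (0,7), (1,3), (1,4), (1,5), (1,7), (2,3), (2,4), (2,5), (2,6), (2,7), (5,7), (6,7). Each pair (i,j) satisfies i < j and arr[i] > arr[j].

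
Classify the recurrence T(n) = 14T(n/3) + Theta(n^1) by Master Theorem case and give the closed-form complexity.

Master Theorem for T(n) = 14T(n/3) + O(n^1):

a = 14, b = 3, c = 1
log_b(a) = log_3(14) = 2.4022

Case 1: c = 1 < log_3(14) = 2.4022
T(n) = O(n^(log_3 14))

For T(n) = 14T(n/3) + O(n^1): log_3(14) = 2.4022. This is Case 1 of the Master Theorem (c < log_b(a), work dominated by leaves), giving O(n^(log_3 14)).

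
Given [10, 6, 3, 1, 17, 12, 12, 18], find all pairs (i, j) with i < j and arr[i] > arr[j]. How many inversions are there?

Finding inversions in [10, 6, 3, 1, 17, 12, 12, 18]:

(0, 1): arr[0]=10 > arr[1]=6
(0, 2): arr[0]=10 > arr[2]=3
(0, 3): arr[0]=10 > arr[3]=1
(1, 2): arr[1]=6 > arr[2]=3
(1, 3): arr[1]=6 > arr[3]=1
(2, 3): arr[2]=3 > arr[3]=1
(4, 5): arr[4]=17 > arr[5]=12
(4, 6): arr[4]=17 > arr[6]=12

Total inversions: 8

The array has 8 inversion(s): (0,1), (0,2), (0,3), (1,2), (1,3), (2,3), (4,5), (4,6). Each pair (i,j) satisfies i < j and arr[i] > arr[j].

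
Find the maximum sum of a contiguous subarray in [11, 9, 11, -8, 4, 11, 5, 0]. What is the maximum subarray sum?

Using Kadane's algorithm on [11, 9, 11, -8, 4, 11, 5, 0]:

Scanning through the array:
Position 1 (value 9): max_ending_here = 20, max_so_far = 20
Position 2 (value 11): max_ending_here = 31, max_so_far = 31
Position 3 (value -8): max_ending_here = 23, max_so_far = 31
Position 4 (value 4): max_ending_here = 27, max_so_far = 31
Position 5 (value 11): max_ending_here = 38, max_so_far = 38
Position 6 (value 5): max_ending_here = 43, max_so_far = 43
Position 7 (value 0): max_ending_here = 43, max_so_far = 43

Maximum subarray: [11, 9, 11, -8, 4, 11, 5]
Maximum sum: 43

The maximum subarray is [11, 9, 11, -8, 4, 11, 5] with sum 43. This subarray runs from index 0 to index 6.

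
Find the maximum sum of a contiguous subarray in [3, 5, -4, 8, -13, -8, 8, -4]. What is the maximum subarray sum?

Using Kadane's algorithm on [3, 5, -4, 8, -13, -8, 8, -4]:

Scanning through the array:
Position 1 (value 5): max_ending_here = 8, max_so_far = 8
Position 2 (value -4): max_ending_here = 4, max_so_far = 8
Position 3 (value 8): max_ending_here = 12, max_so_far = 12
Position 4 (value -13): max_ending_here = -1, max_so_far = 12
Position 5 (value -8): max_ending_here = -8, max_so_far = 12
Position 6 (value 8): max_ending_here = 8, max_so_far = 12
Position 7 (value -4): max_ending_here = 4, max_so_far = 12

Maximum subarray: [3, 5, -4, 8]
Maximum sum: 12

The maximum subarray is [3, 5, -4, 8] with sum 12. This subarray runs from index 0 to index 3.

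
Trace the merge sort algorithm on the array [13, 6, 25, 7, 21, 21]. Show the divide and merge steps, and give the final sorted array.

Merge sort trace:

Split: [13, 6, 25, 7, 21, 21] -> [13, 6, 25] and [7, 21, 21]
  Split: [13, 6, 25] -> [13] and [6, 25]
    Split: [6, 25] -> [6] and [25]
    Merge: [6] + [25] -> [6, 25]
  Merge: [13] + [6, 25] -> [6, 13, 25]
  Split: [7, 21, 21] -> [7] and [21, 21]
    Split: [21, 21] -> [21] and [21]
    Merge: [21] + [21] -> [21, 21]
  Merge: [7] + [21, 21] -> [7, 21, 21]
Merge: [6, 13, 25] + [7, 21, 21] -> [6, 7, 13, 21, 21, 25]

Final sorted array: [6, 7, 13, 21, 21, 25]

The merge sort proceeds by recursively splitting the array and merging sorted halves.
After all merges, the sorted array is [6, 7, 13, 21, 21, 25].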